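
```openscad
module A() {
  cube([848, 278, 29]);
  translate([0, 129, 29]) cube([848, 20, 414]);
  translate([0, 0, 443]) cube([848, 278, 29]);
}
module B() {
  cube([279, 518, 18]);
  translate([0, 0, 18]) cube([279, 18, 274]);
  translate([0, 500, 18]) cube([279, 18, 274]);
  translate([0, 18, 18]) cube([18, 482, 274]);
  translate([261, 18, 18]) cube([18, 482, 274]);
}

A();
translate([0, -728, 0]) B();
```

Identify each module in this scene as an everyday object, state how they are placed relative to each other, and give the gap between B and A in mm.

A is an I-beam. B is an open box. The open box is on the floor beside the I-beam on its −y side. The gap between the open box and the I-beam is 210 mm.

The open box's nearest face is 210 mm from the I-beam's −y face.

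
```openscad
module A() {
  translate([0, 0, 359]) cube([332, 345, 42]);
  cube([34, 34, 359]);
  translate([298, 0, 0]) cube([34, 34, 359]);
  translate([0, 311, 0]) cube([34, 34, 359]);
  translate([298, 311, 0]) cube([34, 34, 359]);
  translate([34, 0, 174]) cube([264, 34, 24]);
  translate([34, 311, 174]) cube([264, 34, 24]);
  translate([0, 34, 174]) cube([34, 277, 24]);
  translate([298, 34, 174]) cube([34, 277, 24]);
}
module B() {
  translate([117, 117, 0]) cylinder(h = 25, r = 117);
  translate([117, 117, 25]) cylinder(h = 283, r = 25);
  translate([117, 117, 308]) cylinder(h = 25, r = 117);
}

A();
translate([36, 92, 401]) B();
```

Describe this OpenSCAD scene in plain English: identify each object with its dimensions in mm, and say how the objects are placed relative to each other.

A is a simple wooden stool: a rectangular seat 332 mm (x) by 345 mm (y), 42 mm thick, top face at z = 401 mm, on four square legs, each 34×34 mm in cross-section. The legs rest on z = 0, each flush with a corner of the seat. Four stretchers, 34 mm wide and 24 mm tall, connect adjacent legs with their undersides at z = 174 mm, each running between the inner faces of the legs it joins and aligned with the legs' outer faces on the other axis.

B is a spool: two coaxial disc flanges of radius 117 mm and thickness 25 mm, joined by a core cylinder of radius 25 mm and height 283 mm. The lower flange rests on z = 0 and the three cylinders share a vertical axis.

The spool is on top of the stool.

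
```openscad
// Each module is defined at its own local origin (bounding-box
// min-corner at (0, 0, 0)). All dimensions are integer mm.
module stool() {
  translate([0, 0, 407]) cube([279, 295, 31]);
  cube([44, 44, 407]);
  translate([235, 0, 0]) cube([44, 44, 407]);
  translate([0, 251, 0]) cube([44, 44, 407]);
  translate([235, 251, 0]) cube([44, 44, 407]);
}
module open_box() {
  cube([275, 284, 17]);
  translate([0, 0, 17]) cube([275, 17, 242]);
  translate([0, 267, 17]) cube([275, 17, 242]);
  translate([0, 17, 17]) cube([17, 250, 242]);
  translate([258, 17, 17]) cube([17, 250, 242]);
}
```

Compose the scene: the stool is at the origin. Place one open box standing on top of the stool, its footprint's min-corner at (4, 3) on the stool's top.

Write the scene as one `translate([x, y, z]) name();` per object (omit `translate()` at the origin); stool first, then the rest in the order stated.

stool();
translate([4, 3, 438]) open_box();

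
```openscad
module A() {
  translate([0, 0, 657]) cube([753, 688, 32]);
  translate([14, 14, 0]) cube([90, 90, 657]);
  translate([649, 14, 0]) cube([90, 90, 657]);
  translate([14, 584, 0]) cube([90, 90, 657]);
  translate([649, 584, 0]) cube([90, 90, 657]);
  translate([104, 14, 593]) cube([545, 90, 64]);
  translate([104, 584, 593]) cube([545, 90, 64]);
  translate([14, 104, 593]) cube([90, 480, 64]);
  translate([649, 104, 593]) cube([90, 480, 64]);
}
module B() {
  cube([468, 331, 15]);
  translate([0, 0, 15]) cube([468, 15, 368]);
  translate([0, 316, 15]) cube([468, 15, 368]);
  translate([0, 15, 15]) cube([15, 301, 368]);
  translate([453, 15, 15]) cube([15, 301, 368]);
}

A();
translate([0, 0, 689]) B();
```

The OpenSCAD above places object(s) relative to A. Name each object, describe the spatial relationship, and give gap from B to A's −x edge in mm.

The open box's min-x is at 0; the table's min-x is 0; gap = 0 mm.

A is a table. B is an open box. The open box is on top of the table. The gap from the open box to the table's −x edge is 0 mm.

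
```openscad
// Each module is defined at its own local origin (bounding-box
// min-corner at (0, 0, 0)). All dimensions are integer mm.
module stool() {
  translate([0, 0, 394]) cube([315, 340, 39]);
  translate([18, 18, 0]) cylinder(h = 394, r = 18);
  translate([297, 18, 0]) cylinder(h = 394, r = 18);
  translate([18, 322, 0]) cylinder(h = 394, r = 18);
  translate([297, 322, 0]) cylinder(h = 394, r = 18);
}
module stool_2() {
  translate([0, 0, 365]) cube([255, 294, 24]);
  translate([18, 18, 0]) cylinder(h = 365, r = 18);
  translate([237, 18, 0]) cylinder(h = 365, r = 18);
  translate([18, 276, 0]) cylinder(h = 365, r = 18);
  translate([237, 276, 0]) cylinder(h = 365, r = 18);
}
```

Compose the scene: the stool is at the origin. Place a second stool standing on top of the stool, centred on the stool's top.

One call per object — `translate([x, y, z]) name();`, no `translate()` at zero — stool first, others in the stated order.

stool();
translate([30, 23, 433]) stool_2();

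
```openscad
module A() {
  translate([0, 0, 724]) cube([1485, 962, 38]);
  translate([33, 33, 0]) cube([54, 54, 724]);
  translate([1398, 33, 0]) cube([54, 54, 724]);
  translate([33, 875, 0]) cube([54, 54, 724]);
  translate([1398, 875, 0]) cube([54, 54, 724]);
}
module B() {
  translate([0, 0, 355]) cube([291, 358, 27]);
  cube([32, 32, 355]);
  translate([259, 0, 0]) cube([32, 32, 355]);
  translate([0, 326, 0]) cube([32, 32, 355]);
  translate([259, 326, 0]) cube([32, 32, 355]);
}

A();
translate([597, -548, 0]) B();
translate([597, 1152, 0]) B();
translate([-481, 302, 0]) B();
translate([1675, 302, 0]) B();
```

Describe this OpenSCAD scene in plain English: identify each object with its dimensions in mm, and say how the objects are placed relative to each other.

A is a rectangular dining table. The top is 1485×962×38 mm with its upper surface at z = 762 mm. It stands on four 54×54 mm square legs, each inset 33 mm from the nearest pair of top edges, running from the floor to the underside of the top.

B is a four-legged stool. The seat is 291×358 mm, 27 mm thick, top at z = 382 mm. It stands on four square legs, each 32×32 mm in cross-section, from z = 0 to the seat underside, each flush with a corner of the seat.

Four stools sit around the table at the −y, +y, −x, +x sides.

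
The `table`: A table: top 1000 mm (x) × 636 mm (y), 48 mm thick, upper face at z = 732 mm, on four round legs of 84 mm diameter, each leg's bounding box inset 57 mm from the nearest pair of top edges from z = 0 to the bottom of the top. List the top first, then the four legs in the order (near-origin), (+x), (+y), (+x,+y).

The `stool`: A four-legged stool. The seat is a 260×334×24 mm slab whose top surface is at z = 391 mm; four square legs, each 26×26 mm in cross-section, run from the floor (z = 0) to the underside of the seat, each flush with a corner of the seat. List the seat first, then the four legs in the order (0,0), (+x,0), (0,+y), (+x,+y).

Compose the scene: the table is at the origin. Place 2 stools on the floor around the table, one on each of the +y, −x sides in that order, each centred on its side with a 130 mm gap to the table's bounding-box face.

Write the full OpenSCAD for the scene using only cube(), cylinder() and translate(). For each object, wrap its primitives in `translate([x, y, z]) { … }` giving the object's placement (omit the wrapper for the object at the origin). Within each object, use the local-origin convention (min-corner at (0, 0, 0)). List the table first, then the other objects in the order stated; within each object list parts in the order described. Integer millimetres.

translate([0, 0, 684]) cube([1000, 636, 48]);
translate([99, 99, 0]) cylinder(h = 684, r = 42);
translate([901, 99, 0]) cylinder(h = 684, r = 42);
translate([99, 537, 0]) cylinder(h = 684, r = 42);
translate([901, 537, 0]) cylinder(h = 684, r = 42);
translate([370, 766, 0]) {
  translate([0, 0, 367]) cube([260, 334, 24]);
  cube([26, 26, 367]);
  translate([234, 0, 0]) cube([26, 26, 367]);
  translate([0, 308, 0]) cube([26, 26, 367]);
  translate([234, 308, 0]) cube([26, 26, 367]);
}
translate([-390, 151, 0]) {
  translate([0, 0, 367]) cube([260, 334, 24]);
  cube([26, 26, 367]);
  translate([234, 0, 0]) cube([26, 26, 367]);
  translate([0, 308, 0]) cube([26, 26, 367]);
  translate([234, 308, 0]) cube([26, 26, 367]);
}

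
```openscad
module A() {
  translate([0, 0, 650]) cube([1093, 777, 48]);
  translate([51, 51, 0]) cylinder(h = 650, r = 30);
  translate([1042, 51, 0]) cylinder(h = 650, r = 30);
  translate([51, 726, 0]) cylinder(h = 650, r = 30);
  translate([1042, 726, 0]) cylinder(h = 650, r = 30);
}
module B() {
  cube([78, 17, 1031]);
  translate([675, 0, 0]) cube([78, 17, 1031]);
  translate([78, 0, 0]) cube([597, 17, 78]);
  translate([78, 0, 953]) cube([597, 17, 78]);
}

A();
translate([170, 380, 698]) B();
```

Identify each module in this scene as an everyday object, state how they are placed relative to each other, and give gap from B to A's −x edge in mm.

The picture frame's min-x is at 170; the table's min-x is 0; gap = 170 mm.

A is a table. B is a picture frame. The picture frame is on top of the table, centred. The gap from the picture frame to the table's −x edge is 170 mm.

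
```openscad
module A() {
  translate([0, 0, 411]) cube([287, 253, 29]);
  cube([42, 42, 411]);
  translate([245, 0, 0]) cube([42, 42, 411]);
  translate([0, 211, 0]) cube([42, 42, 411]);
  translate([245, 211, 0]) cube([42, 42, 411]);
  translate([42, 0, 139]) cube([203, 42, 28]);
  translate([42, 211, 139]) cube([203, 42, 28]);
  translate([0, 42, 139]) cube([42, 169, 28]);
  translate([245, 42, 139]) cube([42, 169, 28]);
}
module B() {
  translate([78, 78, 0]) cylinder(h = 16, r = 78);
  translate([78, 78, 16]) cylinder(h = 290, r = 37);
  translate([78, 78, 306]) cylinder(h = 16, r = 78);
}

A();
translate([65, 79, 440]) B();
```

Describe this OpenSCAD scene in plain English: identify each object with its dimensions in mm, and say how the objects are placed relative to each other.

A is a four-legged stool. The seat is 287×253 mm, 29 mm thick, top at z = 440 mm. It stands on four square legs, each 42×42 mm in cross-section, from z = 0 to the seat underside, each flush with a corner of the seat. Four stretchers, 42 mm wide and 28 mm tall, connect adjacent legs with their undersides at z = 139 mm, each running between the inner faces of the legs it joins and aligned with the legs' outer faces on the other axis.

B is a spool: two coaxial disc flanges of radius 78 mm and thickness 16 mm, joined by a core cylinder of radius 37 mm and height 290 mm. The lower flange rests on z = 0 and the three cylinders share a vertical axis.

The spool is on top of the stool.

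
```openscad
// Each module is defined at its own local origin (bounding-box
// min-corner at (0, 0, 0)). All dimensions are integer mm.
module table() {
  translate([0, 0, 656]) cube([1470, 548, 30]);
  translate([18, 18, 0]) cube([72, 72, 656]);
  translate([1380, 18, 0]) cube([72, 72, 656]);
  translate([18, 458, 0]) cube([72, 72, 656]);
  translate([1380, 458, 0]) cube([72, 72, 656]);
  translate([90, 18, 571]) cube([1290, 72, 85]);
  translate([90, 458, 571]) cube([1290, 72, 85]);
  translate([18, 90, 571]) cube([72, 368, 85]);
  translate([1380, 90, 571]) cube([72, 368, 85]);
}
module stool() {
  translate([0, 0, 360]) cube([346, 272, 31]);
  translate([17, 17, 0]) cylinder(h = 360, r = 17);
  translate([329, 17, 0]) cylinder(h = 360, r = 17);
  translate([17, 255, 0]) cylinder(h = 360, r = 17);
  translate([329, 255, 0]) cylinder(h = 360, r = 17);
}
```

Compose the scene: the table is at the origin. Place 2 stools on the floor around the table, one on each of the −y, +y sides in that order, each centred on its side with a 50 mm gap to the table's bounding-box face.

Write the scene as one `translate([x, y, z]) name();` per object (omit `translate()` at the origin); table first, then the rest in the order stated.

table();
translate([562, -322, 0]) stool();
translate([562, 598, 0]) stool();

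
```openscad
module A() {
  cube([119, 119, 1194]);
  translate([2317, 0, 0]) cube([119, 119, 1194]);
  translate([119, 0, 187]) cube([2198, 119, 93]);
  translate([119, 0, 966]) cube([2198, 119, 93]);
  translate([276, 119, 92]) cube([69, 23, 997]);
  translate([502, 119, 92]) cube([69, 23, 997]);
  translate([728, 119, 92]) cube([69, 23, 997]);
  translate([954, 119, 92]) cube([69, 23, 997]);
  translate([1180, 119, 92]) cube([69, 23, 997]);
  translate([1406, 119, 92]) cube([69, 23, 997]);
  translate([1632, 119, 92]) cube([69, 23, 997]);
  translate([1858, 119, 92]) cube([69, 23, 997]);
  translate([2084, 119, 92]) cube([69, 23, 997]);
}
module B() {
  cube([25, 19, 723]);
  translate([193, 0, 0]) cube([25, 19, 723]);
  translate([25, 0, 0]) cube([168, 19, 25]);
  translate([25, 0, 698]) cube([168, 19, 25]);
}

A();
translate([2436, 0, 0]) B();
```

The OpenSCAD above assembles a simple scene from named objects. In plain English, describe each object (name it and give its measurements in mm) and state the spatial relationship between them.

A is a fence section. Two 119×119 mm posts, 1194 mm tall, stand on the floor with a clear span of 2198 mm between their inner faces. Two horizontal rails of 119×93 mm section span the gap between the posts with their undersides at z = 187 mm and z = 966 mm, flush with the posts' −y face. 9 pickets, each 69 mm wide, 23 mm thick and 997 mm tall, are fixed to the +y face of the rails with their bottoms at z = 92 mm, evenly spaced across the span with equal gaps (rounded down to the nearest mm) at the −x end and between each pair — any rounding remainder accumulates at the +x end.

B is a picture frame with a 168×673 mm rectangular opening (x by z) and a uniform 25 mm border on every side. Frame depth is 19 mm along y. It is built from two vertical stiles running the full outside height and two horizontal rails spanning the gap between the stiles.

The picture frame is against the fence section's +x side, with their −y faces flush.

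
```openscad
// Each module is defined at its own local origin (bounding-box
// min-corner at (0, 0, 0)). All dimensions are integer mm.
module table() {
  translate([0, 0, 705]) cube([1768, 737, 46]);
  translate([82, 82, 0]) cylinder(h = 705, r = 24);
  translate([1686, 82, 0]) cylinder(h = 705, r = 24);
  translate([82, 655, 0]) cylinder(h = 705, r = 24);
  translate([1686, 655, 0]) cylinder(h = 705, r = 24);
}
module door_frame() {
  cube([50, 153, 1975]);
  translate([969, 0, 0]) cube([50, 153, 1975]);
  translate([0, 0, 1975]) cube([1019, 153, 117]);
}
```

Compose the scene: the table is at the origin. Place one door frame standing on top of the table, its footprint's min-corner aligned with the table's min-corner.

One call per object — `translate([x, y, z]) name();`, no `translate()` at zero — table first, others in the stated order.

table();
translate([0, 0, 751]) door_frame();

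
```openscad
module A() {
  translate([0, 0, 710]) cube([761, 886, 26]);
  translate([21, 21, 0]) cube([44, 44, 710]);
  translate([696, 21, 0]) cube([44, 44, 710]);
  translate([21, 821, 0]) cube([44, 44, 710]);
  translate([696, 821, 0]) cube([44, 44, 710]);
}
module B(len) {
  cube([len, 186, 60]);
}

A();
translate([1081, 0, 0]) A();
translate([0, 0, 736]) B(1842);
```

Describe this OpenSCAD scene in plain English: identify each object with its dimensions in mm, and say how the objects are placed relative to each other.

A is a table: top 761 mm (x) × 886 mm (y), 26 mm thick, upper face at z = 736 mm, on four 44×44 mm square legs, each inset 21 mm from the nearest pair of top edges, running from z = 0 to the bottom of the top.

B is a rectangular beam 1842 mm long (x), 186 mm deep (y), 60 mm thick (z).

The beam spans the tops of two tables placed 320 mm apart, resting at z = 736 mm.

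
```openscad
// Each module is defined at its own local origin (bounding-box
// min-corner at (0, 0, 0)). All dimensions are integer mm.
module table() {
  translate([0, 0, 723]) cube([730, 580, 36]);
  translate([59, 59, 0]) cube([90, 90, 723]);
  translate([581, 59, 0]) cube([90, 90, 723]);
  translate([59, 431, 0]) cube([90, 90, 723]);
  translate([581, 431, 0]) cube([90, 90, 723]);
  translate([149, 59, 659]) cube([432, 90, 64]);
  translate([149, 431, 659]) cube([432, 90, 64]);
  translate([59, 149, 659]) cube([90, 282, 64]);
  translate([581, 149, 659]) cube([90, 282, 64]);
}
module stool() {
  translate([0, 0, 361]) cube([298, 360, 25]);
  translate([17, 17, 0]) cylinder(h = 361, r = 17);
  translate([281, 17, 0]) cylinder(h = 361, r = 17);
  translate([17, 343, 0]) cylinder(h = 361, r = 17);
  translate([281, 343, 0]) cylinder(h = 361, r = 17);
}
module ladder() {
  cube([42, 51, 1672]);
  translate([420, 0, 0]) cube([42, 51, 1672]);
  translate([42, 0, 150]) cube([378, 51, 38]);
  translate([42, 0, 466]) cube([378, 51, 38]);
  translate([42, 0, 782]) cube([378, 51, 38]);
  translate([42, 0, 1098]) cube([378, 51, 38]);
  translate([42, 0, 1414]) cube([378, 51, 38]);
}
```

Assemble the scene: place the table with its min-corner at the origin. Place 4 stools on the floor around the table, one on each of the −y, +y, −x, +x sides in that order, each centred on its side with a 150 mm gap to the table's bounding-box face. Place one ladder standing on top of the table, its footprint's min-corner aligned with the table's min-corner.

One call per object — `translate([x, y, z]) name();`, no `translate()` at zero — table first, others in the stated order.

table();
translate([216, -510, 0]) stool();
translate([216, 730, 0]) stool();
translate([-448, 110, 0]) stool();
translate([880, 110, 0]) stool();
translate([0, 0, 759]) ladder();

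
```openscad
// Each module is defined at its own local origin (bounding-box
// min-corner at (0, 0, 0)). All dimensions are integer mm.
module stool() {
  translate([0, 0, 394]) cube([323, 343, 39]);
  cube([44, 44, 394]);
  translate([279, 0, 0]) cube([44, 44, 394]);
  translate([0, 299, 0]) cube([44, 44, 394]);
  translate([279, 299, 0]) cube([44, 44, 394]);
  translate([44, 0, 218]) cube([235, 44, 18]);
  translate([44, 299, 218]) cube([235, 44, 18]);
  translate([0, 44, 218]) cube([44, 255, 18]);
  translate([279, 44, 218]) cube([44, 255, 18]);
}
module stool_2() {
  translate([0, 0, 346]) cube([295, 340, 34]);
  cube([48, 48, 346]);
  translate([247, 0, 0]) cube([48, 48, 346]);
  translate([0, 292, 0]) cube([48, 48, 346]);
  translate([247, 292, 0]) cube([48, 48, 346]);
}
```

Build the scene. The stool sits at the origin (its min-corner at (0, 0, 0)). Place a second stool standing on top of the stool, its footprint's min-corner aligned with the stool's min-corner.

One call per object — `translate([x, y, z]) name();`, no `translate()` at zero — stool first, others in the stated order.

stool();
translate([0, 0, 433]) stool_2();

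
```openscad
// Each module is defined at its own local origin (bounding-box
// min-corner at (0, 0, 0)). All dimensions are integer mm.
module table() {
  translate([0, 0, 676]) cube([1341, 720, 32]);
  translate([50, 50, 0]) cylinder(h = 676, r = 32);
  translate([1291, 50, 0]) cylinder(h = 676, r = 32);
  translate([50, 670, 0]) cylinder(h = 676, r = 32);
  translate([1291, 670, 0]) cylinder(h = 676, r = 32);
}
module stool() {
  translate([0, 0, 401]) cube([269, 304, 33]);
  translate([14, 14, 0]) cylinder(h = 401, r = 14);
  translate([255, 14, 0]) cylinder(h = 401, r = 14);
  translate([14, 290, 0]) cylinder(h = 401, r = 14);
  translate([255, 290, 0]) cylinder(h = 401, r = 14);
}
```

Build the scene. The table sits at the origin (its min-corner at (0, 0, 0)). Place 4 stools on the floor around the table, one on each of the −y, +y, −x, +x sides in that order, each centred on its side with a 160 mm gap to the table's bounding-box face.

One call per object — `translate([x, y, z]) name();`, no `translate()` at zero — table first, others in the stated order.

table();
translate([536, -464, 0]) stool();
translate([536, 880, 0]) stool();
translate([-429, 208, 0]) stool();
translate([1501, 208, 0]) stool();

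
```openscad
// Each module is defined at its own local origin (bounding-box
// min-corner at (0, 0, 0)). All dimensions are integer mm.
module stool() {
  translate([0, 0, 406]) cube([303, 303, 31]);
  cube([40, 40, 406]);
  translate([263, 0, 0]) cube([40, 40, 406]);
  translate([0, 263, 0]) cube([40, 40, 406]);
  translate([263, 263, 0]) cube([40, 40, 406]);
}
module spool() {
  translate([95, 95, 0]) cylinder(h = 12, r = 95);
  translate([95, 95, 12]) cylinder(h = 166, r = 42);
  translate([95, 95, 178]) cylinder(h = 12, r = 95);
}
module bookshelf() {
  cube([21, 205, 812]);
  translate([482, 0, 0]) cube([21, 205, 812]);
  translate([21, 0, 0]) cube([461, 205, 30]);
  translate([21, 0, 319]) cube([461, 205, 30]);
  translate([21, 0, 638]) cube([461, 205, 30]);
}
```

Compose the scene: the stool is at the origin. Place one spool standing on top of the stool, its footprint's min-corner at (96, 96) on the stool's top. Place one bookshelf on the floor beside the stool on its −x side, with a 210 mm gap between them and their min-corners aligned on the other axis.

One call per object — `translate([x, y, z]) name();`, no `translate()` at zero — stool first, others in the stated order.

stool();
translate([96, 96, 437]) spool();
translate([-713, 0, 0]) bookshelf();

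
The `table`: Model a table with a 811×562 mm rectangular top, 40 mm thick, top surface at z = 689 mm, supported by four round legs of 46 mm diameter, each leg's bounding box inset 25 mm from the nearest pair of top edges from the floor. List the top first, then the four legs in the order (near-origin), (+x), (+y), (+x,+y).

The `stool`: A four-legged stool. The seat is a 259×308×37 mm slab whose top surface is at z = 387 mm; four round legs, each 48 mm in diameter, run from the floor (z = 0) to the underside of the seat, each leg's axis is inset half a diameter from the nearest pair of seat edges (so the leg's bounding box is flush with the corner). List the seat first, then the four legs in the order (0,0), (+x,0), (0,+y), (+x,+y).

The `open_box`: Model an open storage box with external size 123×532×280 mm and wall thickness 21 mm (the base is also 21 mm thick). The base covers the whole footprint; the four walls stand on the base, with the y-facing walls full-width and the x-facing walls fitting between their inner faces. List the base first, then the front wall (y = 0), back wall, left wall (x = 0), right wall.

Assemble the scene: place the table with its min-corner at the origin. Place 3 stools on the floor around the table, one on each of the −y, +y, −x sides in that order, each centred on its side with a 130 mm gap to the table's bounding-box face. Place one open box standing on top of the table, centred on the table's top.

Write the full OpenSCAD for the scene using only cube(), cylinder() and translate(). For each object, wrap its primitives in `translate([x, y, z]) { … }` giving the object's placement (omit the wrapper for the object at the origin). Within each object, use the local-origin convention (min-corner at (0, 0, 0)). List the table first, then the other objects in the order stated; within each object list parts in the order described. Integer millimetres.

translate([0, 0, 649]) cube([811, 562, 40]);
translate([48, 48, 0]) cylinder(h = 649, r = 23);
translate([763, 48, 0]) cylinder(h = 649, r = 23);
translate([48, 514, 0]) cylinder(h = 649, r = 23);
translate([763, 514, 0]) cylinder(h = 649, r = 23);
translate([276, -438, 0]) {
  translate([0, 0, 350]) cube([259, 308, 37]);
  translate([24, 24, 0]) cylinder(h = 350, r = 24);
  translate([235, 24, 0]) cylinder(h = 350, r = 24);
  translate([24, 284, 0]) cylinder(h = 350, r = 24);
  translate([235, 284, 0]) cylinder(h = 350, r = 24);
}
translate([276, 692, 0]) {
  translate([0, 0, 350]) cube([259, 308, 37]);
  translate([24, 24, 0]) cylinder(h = 350, r = 24);
  translate([235, 24, 0]) cylinder(h = 350, r = 24);
  translate([24, 284, 0]) cylinder(h = 350, r = 24);
  translate([235, 284, 0]) cylinder(h = 350, r = 24);
}
translate([-389, 127, 0]) {
  translate([0, 0, 350]) cube([259, 308, 37]);
  translate([24, 24, 0]) cylinder(h = 350, r = 24);
  translate([235, 24, 0]) cylinder(h = 350, r = 24);
  translate([24, 284, 0]) cylinder(h = 350, r = 24);
  translate([235, 284, 0]) cylinder(h = 350, r = 24);
}
translate([344, 15, 689]) {
  cube([123, 532, 21]);
  translate([0, 0, 21]) cube([123, 21, 259]);
  translate([0, 511, 21]) cube([123, 21, 259]);
  translate([0, 21, 21]) cube([21, 490, 259]);
  translate([102, 21, 21]) cube([21, 490, 259]);
}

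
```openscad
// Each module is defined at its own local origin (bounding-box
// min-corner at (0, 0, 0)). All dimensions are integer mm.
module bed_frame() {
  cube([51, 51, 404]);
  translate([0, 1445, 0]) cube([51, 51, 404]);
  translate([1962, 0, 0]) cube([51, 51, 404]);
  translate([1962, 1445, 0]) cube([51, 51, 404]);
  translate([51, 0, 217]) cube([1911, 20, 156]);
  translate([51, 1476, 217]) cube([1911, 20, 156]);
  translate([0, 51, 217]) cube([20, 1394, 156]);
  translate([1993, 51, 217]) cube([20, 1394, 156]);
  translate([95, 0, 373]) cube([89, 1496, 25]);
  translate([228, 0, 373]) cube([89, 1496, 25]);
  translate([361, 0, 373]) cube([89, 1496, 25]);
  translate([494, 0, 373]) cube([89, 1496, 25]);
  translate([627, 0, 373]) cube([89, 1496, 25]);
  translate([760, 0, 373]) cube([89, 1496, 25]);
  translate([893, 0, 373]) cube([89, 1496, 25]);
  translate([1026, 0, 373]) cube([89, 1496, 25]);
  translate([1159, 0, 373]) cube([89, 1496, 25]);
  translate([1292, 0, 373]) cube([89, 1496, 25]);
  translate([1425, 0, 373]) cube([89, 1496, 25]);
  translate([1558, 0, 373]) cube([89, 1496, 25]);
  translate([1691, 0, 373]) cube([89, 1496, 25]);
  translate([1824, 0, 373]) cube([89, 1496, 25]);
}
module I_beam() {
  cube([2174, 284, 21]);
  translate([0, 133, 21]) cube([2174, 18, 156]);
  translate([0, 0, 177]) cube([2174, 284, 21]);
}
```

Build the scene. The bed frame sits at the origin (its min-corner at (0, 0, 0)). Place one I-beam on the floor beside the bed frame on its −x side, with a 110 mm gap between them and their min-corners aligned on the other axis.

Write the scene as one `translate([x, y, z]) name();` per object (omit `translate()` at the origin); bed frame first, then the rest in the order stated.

bed_frame();
translate([-2284, 0, 0]) I_beam();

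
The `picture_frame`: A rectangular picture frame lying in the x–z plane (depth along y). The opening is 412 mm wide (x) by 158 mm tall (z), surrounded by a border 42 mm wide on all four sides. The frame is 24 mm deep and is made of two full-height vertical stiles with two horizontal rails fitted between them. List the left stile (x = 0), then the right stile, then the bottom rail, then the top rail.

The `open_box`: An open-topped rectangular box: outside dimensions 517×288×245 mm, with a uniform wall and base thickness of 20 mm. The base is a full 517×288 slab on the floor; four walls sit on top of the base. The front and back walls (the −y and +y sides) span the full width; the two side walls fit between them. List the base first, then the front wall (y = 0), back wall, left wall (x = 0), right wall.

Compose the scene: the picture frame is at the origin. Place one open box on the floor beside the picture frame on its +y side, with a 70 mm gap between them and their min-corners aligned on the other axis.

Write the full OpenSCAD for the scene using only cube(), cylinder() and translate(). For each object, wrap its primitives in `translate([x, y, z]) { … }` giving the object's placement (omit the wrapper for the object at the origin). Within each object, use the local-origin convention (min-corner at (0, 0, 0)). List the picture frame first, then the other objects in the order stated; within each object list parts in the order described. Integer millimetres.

cube([42, 24, 242]);
translate([454, 0, 0]) cube([42, 24, 242]);
translate([42, 0, 0]) cube([412, 24, 42]);
translate([42, 0, 200]) cube([412, 24, 42]);
translate([0, 94, 0]) {
  cube([517, 288, 20]);
  translate([0, 0, 20]) cube([517, 20, 225]);
  translate([0, 268, 20]) cube([517, 20, 225]);
  translate([0, 20, 20]) cube([20, 248, 225]);
  translate([497, 20, 20]) cube([20, 248, 225]);
}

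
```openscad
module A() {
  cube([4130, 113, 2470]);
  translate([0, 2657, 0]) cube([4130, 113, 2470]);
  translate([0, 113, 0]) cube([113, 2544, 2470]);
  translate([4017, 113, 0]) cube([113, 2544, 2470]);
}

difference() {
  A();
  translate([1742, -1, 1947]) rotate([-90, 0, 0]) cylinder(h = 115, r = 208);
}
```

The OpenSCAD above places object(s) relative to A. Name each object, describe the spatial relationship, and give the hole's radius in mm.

The subtracted cylinder has r = 208 mm.

A is a house frame. The house frame has a circular hole through its front wall. The hole's radius is 208 mm.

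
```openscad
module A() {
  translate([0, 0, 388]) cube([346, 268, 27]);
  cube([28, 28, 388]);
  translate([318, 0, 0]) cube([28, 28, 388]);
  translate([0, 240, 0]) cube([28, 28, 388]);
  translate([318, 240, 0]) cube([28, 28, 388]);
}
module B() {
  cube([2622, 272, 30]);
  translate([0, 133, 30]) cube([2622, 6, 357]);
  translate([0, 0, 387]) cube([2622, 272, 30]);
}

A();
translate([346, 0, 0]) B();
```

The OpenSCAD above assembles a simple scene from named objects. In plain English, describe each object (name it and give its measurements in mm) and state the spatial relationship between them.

A is a four-legged stool. The seat is a 346×268×27 mm slab whose top surface is at z = 415 mm; four square legs, each 28×28 mm in cross-section, run from the floor (z = 0) to the underside of the seat, each flush with a corner of the seat.

B is an I-beam lying along x, 2622 mm long. Overall section height 417 mm. Two flanges 272 mm wide (y) and 30 mm thick, one on the floor and one at the top; a web 6 mm thick runs between them, centred on the flange width.

The I-beam is against the stool's +x side, with their −y faces flush.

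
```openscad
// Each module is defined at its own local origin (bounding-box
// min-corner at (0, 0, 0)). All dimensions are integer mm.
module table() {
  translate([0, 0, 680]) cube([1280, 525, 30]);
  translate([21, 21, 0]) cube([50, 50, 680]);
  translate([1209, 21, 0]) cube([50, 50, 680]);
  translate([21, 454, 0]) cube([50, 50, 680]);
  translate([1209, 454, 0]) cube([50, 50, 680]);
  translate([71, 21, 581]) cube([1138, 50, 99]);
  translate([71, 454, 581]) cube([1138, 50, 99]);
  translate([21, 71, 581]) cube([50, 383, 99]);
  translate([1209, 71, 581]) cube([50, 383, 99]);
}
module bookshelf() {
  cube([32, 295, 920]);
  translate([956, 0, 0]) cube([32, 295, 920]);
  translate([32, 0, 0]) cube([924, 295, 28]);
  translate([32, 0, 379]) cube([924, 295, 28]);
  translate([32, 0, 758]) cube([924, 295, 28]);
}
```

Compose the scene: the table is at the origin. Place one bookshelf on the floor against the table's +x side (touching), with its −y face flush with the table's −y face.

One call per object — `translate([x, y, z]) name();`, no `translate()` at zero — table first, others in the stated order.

table();
translate([1280, 0, 0]) bookshelf();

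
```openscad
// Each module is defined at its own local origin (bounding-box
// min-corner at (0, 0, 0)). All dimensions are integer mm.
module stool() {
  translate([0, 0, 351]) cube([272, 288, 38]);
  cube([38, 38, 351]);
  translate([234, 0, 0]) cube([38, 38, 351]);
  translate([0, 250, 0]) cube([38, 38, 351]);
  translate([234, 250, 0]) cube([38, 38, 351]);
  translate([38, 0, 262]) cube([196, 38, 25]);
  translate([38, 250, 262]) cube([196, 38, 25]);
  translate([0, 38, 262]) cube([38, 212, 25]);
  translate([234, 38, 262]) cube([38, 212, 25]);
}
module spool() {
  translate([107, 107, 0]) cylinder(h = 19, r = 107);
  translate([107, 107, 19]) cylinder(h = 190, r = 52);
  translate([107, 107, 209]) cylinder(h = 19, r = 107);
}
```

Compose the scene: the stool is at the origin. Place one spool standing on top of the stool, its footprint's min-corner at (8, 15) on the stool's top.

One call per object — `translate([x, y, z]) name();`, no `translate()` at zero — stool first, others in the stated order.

stool();
translate([8, 15, 389]) spool();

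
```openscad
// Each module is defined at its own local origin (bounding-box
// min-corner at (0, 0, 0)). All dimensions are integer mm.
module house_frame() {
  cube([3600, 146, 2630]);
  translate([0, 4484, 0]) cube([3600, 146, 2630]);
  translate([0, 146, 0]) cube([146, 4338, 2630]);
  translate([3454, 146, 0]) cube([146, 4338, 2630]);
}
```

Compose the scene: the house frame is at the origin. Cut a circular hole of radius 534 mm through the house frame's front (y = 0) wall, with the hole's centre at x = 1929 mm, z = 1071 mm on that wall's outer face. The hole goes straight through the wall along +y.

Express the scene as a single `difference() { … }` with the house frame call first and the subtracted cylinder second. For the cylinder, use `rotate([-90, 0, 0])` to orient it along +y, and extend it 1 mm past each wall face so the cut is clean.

difference() {
  house_frame();
  translate([1929, -1, 1071]) rotate([-90, 0, 0]) cylinder(h = 148, r = 534);
}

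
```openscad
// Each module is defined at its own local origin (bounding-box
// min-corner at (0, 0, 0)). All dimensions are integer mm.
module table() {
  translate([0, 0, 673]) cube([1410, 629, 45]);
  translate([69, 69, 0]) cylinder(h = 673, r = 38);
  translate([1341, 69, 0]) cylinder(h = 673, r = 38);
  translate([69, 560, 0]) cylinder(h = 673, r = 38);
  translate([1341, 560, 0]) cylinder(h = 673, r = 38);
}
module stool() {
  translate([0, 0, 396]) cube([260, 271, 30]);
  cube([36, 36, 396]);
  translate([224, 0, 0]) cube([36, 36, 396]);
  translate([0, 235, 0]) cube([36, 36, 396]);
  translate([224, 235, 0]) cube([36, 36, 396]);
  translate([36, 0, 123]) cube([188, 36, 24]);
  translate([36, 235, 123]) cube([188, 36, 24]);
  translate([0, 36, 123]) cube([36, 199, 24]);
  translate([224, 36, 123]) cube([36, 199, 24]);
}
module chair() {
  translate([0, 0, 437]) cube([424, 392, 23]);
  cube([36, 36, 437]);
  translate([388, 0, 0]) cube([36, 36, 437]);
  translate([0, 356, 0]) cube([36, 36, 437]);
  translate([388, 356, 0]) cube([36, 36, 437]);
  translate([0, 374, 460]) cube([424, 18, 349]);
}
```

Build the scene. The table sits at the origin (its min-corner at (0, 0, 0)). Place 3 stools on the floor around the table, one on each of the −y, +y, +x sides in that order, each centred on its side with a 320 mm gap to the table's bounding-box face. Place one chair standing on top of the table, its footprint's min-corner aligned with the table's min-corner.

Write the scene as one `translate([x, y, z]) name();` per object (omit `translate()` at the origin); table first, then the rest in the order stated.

table();
translate([575, -591, 0]) stool();
translate([575, 949, 0]) stool();
translate([1730, 179, 0]) stool();
translate([0, 0, 718]) chair();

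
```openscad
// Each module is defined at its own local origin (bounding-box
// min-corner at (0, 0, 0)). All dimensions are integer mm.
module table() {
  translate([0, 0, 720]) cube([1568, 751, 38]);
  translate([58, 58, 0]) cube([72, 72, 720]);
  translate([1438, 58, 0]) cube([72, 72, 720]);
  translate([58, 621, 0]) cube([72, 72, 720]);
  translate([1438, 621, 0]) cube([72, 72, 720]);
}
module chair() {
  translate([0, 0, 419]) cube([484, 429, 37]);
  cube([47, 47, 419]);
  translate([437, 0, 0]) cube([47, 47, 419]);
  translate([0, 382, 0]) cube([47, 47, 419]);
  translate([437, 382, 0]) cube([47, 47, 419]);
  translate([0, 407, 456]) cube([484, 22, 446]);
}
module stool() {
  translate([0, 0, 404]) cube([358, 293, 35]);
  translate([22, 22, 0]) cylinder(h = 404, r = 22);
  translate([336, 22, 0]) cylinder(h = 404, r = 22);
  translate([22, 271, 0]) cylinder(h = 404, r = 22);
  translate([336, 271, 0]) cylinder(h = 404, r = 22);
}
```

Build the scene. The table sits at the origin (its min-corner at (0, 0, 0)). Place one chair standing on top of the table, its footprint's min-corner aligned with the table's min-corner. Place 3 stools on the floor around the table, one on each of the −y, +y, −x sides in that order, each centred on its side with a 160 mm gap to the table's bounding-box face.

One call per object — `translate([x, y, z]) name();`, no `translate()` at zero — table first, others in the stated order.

table();
translate([0, 0, 758]) chair();
translate([605, -453, 0]) stool();
translate([605, 911, 0]) stool();
translate([-518, 229, 0]) stool();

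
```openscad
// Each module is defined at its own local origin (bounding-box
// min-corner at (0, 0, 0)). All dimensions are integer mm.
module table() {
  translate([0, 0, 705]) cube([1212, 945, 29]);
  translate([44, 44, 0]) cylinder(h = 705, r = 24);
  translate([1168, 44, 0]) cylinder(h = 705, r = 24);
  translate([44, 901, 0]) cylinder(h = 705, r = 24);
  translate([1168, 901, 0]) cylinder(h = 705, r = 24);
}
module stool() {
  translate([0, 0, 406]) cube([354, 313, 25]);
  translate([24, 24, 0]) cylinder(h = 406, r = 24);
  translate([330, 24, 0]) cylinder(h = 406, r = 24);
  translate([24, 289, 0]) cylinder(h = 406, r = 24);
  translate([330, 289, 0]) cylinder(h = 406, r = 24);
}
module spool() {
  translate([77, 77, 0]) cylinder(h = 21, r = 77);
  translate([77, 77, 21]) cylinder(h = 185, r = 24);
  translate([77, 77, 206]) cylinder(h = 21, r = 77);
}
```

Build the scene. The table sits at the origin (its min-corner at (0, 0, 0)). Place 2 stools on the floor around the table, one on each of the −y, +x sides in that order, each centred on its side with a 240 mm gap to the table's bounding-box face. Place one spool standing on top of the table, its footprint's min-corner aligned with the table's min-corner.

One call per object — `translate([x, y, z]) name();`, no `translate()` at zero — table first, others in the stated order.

table();
translate([429, -553, 0]) stool();
translate([1452, 316, 0]) stool();
translate([0, 0, 734]) spool();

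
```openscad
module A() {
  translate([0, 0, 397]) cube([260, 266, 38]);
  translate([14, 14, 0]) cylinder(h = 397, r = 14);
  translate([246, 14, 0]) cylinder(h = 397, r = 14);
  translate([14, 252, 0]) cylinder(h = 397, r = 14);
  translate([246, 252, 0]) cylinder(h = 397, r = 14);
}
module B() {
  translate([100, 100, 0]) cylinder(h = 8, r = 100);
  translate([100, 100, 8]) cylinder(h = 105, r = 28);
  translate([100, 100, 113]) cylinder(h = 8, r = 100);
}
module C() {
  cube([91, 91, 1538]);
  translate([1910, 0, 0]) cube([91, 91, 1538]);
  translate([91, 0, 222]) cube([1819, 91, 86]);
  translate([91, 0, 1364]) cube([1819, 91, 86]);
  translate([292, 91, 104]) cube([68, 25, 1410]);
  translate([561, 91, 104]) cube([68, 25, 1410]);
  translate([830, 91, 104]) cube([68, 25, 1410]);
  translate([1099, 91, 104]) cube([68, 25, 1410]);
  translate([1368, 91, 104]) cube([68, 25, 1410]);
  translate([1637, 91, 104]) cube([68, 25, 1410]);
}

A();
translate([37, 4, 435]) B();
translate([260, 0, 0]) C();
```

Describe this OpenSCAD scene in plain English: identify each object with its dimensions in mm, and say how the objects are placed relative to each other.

A is a four-legged stool. The seat is 260×266 mm, 38 mm thick, top at z = 435 mm. It stands on four round legs, each 28 mm in diameter, from z = 0 to the seat underside, each leg's axis is inset half a diameter from the nearest pair of seat edges (so the leg's bounding box is flush with the corner).

B is a spool: two coaxial disc flanges of radius 100 mm and thickness 8 mm, joined by a core cylinder of radius 28 mm and height 105 mm. The lower flange rests on z = 0 and the three cylinders share a vertical axis.

C is a fence section. Two 91×91 mm posts, 1538 mm tall, stand on the floor with a clear span of 1819 mm between their inner faces. Two horizontal rails of 91×86 mm section span the gap between the posts with their undersides at z = 222 mm and z = 1364 mm, flush with the posts' −y face. 6 pickets, each 68 mm wide, 25 mm thick and 1410 mm tall, are fixed to the +y face of the rails with their bottoms at z = 104 mm, evenly spaced across the span with equal gaps (rounded down to the nearest mm) at the −x end and between each pair — any rounding remainder accumulates at the +x end.

The spool is on top of the stool. The fence section is against the stool's +x side, with their −y faces flush.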